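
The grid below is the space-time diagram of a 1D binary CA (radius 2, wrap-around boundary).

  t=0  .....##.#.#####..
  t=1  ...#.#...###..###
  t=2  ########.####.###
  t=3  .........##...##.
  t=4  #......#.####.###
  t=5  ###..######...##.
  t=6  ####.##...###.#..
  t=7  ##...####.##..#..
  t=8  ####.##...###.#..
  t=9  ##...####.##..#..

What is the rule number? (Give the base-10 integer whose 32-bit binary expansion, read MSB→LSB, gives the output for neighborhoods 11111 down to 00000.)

  [31] ##### => .  t=0,i=12
  [30] ####. => .  t=0,i=13
  [29] ###.# => .  t=2,i=7
  [28] ###.. => #  t=0,i=14
  [27] ##.## => .  t=2,i=8
  [26] ##.#. => .  t=0,i=7
  [25] ##..# => #  t=1,i=12
  [24] ##... => #  t=0,i=15
  [23] #.### => #  t=0,i=10
  [22] #.##. => #  t=6,i=5
  [21] #.#.# => .  t=0,i=8
  [20] #.#.. => #  t=1,i=5
  [19] #..## => .  t=1,i=13
  [18] #..#. => .  t=7,i=13
  [17] #...# => #  t=1,i=1
  [16] #.... => #  t=0,i=16
  [15] .#### => #  t=0,i=11
  [14] .###. => #  t=1,i=10
  [13] .##.# => .  t=0,i=6
  [12] .##.. => #  t=3,i=10
  [11] .#.## => #  t=0,i=9
  [10] .#.#. => #  t=1,i=4
  [9] .#..# => .  t=6,i=15
  [8] .#... => #  t=1,i=6
  [7] ..### => #  t=1,i=9
  [6] ..##. => #  t=0,i=5
  [5] ..#.# => #  t=1,i=3
  [4] ..#.. => #  t=7,i=14
  [3] ...## => .  t=0,i=4
  [2] ...#. => #  t=1,i=2
  [1] ....# => #  t=0,i=3
  [0] ..... => .  t=0,i=0
  bits 00010011110100111101110111110110 = 332652022

332652022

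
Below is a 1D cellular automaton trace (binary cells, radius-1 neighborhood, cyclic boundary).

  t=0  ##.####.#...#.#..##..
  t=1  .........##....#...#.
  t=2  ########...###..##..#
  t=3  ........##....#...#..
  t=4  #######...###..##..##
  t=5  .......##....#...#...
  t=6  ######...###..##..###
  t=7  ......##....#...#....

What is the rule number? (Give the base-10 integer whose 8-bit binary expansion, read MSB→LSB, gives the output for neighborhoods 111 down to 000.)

  ###|.  b7=0 t=0,i=4
  ##.|.  b6=0 t=0,i=1
  #.#|.  b5=0 t=0,i=2
  #..|#  b4=1 t=0,i=9
  .##|.  b3=0 t=0,i=0
  .#.|.  b2=0 t=0,i=8
  ..#|.  b1=0 t=0,i=11
  ...|#  b0=1 t=0,i=10
  bits 00010001 = 17

17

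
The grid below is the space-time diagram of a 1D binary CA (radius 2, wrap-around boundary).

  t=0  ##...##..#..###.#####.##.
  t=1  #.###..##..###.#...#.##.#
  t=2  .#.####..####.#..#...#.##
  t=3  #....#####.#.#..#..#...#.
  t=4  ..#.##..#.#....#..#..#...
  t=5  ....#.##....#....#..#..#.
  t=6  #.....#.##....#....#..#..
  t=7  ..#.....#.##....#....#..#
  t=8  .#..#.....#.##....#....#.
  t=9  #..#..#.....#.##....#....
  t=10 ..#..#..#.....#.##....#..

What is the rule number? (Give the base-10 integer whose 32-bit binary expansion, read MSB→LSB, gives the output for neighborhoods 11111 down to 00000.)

1599029384

  nb #####: next=.  (t=0,i=18, bit31=0)
  nb ####.: next=#  (t=0,i=19, bit30=1)
  nb ###.#: next=.  (t=0,i=14, bit29=0)
  nb ###..: next=#  (t=1,i=4, bit28=1)
  nb ##.##: next=#  (t=0,i=15, bit27=1)
  nb ##.#.: next=#  (t=1,i=14, bit26=1)
  nb ##..#: next=#  (t=0,i=7, bit25=1)
  nb ##...: next=#  (t=0,i=2, bit24=1)
  nb #.###: next=.  (t=0,i=16, bit23=0)
  nb #.##.: next=#  (t=0,i=0, bit22=1)
  nb #.#.#: next=.  (t=2,i=1, bit21=0)
  nb #.#..: next=.  (t=1,i=15, bit20=0)
  nb #..##: next=#  (t=0,i=11, bit19=1)
  nb #..#.: next=#  (t=0,i=8, bit18=1)
  nb #...#: next=#  (t=0,i=3, bit17=1)
  nb #....: next=#  (t=3,i=2, bit16=1)
  nb .####: next=.  (t=0,i=17, bit15=0)
  nb .###.: next=#  (t=0,i=13, bit14=1)
  nb .##.#: next=.  (t=0,i=23, bit13=0)
  nb .##..: next=.  (t=0,i=1, bit12=0)
  nb .#.##: next=.  (t=1,i=20, bit11=0)
  nb .#.#.: next=.  (t=3,i=12, bit10=0)
  nb .#..#: next=.  (t=0,i=10, bit9=0)
  nb .#...: next=.  (t=1,i=16, bit8=0)
  nb ..###: next=#  (t=0,i=12, bit7=1)
  nb ..##.: next=.  (t=0,i=5, bit6=0)
  nb ..#.#: next=.  (t=1,i=19, bit5=0)
  nb ..#..: next=.  (t=0,i=9, bit4=0)
  nb ...##: next=#  (t=0,i=4, bit3=1)
  nb ...#.: next=.  (t=1,i=18, bit2=0)
  nb ....#: next=.  (t=3,i=3, bit1=0)
  nb .....: next=.  (t=4,i=24, bit0=0)
  bits 01011111010011110100000010001000 = 1599029384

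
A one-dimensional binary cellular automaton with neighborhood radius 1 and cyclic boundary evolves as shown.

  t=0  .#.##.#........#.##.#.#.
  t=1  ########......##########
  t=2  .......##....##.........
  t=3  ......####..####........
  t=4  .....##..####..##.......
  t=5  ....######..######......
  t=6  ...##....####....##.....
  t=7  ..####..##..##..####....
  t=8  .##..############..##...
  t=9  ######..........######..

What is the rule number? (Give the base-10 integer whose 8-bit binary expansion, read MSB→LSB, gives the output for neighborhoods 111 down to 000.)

126

  [7] ### => .  t=1,i=0
  [6] ##. => #  t=0,i=4
  [5] #.# => #  t=0,i=2
  [4] #.. => #  t=0,i=7
  [3] .## => #  t=0,i=3
  [2] .#. => #  t=0,i=1
  [1] ..# => #  t=0,i=0
  [0] ... => .  t=0,i=8
  bits 01111110 = 126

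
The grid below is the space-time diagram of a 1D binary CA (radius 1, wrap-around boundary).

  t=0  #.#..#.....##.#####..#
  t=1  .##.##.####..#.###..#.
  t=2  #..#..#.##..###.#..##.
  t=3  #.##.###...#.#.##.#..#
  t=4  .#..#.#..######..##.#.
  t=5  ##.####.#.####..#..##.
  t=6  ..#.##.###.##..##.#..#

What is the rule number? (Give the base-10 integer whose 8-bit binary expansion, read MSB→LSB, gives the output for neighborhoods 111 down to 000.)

  ###|#  b7=1 t=0,i=15
  ##.|.  b6=0 t=0,i=0
  #.#|#  b5=1 t=0,i=1
  #..|.  b4=0 t=0,i=3
  .##|.  b3=0 t=0,i=11
  .#.|#  b2=1 t=0,i=2
  ..#|#  b1=1 t=0,i=4
  ...|#  b0=1 t=0,i=7
  bits 10100111 = 167

167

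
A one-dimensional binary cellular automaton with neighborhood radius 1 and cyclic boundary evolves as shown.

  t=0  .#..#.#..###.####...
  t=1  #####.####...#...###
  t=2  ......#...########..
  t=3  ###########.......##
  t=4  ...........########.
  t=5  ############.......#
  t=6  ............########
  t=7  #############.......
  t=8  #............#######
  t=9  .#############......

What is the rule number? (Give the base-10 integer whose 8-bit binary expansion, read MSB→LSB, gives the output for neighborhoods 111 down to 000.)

31

  nb ###: next=.  (t=0,i=10, bit7=0)
  nb ##.: next=.  (t=0,i=11, bit6=0)
  nb #.#: next=.  (t=0,i=5, bit5=0)
  nb #..: next=#  (t=0,i=2, bit4=1)
  nb .##: next=#  (t=0,i=9, bit3=1)
  nb .#.: next=#  (t=0,i=1, bit2=1)
  nb ..#: next=#  (t=0,i=0, bit1=1)
  nb ...: next=#  (t=0,i=18, bit0=1)
  bits 00011111 = 31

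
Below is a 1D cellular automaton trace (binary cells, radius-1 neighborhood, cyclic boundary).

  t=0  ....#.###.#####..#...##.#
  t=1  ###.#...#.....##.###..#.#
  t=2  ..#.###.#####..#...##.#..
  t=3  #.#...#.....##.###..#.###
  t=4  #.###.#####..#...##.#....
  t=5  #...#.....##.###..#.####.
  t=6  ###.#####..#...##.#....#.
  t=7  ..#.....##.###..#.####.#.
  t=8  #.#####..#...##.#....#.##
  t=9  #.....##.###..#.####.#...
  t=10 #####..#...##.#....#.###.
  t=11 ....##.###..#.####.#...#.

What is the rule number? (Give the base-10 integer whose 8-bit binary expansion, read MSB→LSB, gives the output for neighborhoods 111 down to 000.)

  ###|.  b7=0 t=0,i=7
  ##.|#  b6=1 t=0,i=8
  #.#|.  b5=0 t=0,i=5
  #..|#  b4=1 t=0,i=0
  .##|.  b3=0 t=0,i=6
  .#.|#  b2=1 t=0,i=4
  ..#|.  b1=0 t=0,i=3
  ...|#  b0=1 t=0,i=1
  bits 01010101 = 85

85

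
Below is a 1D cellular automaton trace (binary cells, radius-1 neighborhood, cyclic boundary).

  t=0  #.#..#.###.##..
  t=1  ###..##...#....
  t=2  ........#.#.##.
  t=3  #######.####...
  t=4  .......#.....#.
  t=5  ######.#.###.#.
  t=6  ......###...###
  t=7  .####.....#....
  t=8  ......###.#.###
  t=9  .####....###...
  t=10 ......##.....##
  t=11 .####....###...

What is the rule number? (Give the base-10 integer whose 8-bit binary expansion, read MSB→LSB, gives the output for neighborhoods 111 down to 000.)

  ###|.  b7=0 t=0,i=8
  ##.|.  b6=0 t=0,i=9
  #.#|#  b5=1 t=0,i=1
  #..|.  b4=0 t=0,i=3
  .##|.  b3=0 t=0,i=7
  .#.|#  b2=1 t=0,i=0
  ..#|.  b1=0 t=0,i=4
  ...|#  b0=1 t=1,i=8
  bits 00100101 = 37

37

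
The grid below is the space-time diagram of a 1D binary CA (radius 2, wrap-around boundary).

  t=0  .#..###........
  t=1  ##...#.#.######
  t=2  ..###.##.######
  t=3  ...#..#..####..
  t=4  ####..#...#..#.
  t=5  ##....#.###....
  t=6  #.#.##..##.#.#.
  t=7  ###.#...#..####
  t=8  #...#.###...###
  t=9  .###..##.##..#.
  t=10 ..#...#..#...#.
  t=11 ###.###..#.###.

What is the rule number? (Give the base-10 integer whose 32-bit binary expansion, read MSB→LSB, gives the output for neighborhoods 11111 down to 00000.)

  ##### -> #   bit 31 = 1  t=1,i=11
  ####. -> .   bit 30 = 0  t=1,i=0
  ###.# -> .   bit 29 = 0  t=2,i=4
  ###.. -> .   bit 28 = 0  t=0,i=6
  ##.## -> .   bit 27 = 0  t=2,i=5
  ##.#. -> .   bit 26 = 0  t=6,i=10
  ##..# -> .   bit 25 = 0  t=2,i=0
  ##... -> #   bit 24 = 1  t=0,i=7
  #.### -> #   bit 23 = 1  t=1,i=9
  #.##. -> #   bit 22 = 1  t=2,i=6
  #.#.# -> #   bit 21 = 1  t=1,i=7
  #.#.. -> #   bit 20 = 1  t=7,i=4
  #..## -> .   bit 19 = 0  t=0,i=3
  #..#. -> .   bit 18 = 0  t=3,i=5
  #...# -> #   bit 17 = 1  t=1,i=3
  #.... -> .   bit 16 = 0  t=0,i=8
  .#### -> #   bit 15 = 1  t=1,i=10
  .###. -> #   bit 14 = 1  t=0,i=5
  .##.# -> .   bit 13 = 0  t=2,i=7
  .##.. -> .   bit 12 = 0  t=5,i=1
  .#.## -> .   bit 11 = 0  t=1,i=8
  .#.#. -> #   bit 10 = 1  t=1,i=6
  .#..# -> .   bit 9 = 0  t=0,i=2
  .#... -> .   bit 8 = 0  t=4,i=7
  ..### -> .   bit 7 = 0  t=0,i=4
  ..##. -> #   bit 6 = 1  t=5,i=0
  ..#.# -> .   bit 5 = 0  t=1,i=5
  ..#.. -> #   bit 4 = 1  t=0,i=1
  ...## -> .   bit 3 = 0  t=5,i=14
  ...#. -> #   bit 2 = 1  t=0,i=0
  ....# -> #   bit 1 = 1  t=0,i=14
  ..... -> #   bit 0 = 1  t=0,i=9
  bits 10000001111100101100010001010111 = 2180170839

2180170839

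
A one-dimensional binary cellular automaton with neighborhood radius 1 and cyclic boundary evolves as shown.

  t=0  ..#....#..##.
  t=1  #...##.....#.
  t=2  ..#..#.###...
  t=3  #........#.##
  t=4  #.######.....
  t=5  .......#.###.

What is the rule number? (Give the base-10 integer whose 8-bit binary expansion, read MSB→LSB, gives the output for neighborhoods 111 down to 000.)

65

  [7] ### => .  t=2,i=8
  [6] ##. => #  t=0,i=11
  [5] #.# => .  t=1,i=12
  [4] #.. => .  t=0,i=3
  [3] .## => .  t=0,i=10
  [2] .#. => .  t=0,i=2
  [1] ..# => .  t=0,i=1
  [0] ... => #  t=0,i=0
  bits 01000001 = 65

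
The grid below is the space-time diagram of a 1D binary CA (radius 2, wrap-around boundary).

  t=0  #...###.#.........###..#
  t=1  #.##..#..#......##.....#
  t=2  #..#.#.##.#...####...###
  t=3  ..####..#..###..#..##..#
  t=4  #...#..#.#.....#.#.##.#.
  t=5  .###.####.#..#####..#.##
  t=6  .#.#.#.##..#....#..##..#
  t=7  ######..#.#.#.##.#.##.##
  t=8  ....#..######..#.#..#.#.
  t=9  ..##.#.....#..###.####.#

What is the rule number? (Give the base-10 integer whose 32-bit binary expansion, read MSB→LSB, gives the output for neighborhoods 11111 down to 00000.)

1621505902

  ##### -> .   bit 31 = 0  t=5,i=15
  ####. -> #   bit 30 = 1  t=2,i=16
  ###.# -> #   bit 29 = 1  t=0,i=6
  ###.. -> .   bit 28 = 0  t=0,i=20
  ##.## -> .   bit 27 = 0  t=1,i=1
  ##.#. -> .   bit 26 = 0  t=0,i=7
  ##..# -> .   bit 25 = 0  t=0,i=21
  ##... -> .   bit 24 = 0  t=0,i=1
  #.### -> #   bit 23 = 1  t=5,i=1
  #.##. -> .   bit 22 = 0  t=1,i=2
  #.#.# -> #   bit 21 = 1  t=2,i=5
  #.#.. -> .   bit 20 = 0  t=0,i=8
  #..## -> .   bit 19 = 0  t=0,i=22
  #..#. -> #   bit 18 = 1  t=1,i=5
  #...# -> #   bit 17 = 1  t=0,i=2
  #.... -> .   bit 16 = 0  t=0,i=10
  .#### -> .   bit 15 = 0  t=2,i=15
  .###. -> .   bit 14 = 0  t=0,i=5
  .##.# -> #   bit 13 = 1  t=1,i=0
  .##.. -> #   bit 12 = 1  t=0,i=0
  .#.## -> .   bit 11 = 0  t=2,i=6
  .#.#. -> #   bit 10 = 1  t=2,i=4
  .#..# -> #   bit 9 = 1  t=1,i=7
  .#... -> #   bit 8 = 1  t=0,i=9
  ..### -> .   bit 7 = 0  t=0,i=4
  ..##. -> #   bit 6 = 1  t=0,i=23
  ..#.# -> #   bit 5 = 1  t=2,i=3
  ..#.. -> .   bit 4 = 0  t=1,i=6
  ...## -> #   bit 3 = 1  t=0,i=3
  ...#. -> #   bit 2 = 1  t=4,i=3
  ....# -> #   bit 1 = 1  t=0,i=16
  ..... -> .   bit 0 = 0  t=0,i=11
  bits 01100000101001100011011101101110 = 1621505902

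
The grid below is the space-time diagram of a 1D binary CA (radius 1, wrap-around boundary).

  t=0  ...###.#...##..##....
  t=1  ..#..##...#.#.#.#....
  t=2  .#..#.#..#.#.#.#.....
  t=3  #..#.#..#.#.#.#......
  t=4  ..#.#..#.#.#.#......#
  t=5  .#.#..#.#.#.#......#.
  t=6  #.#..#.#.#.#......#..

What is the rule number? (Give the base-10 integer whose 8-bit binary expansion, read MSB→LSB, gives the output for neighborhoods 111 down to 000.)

98

  ### -> .   bit 7 = 0  t=0,i=4
  ##. -> #   bit 6 = 1  t=0,i=5
  #.# -> #   bit 5 = 1  t=0,i=6
  #.. -> .   bit 4 = 0  t=0,i=8
  .## -> .   bit 3 = 0  t=0,i=3
  .#. -> .   bit 2 = 0  t=0,i=7
  ..# -> #   bit 1 = 1  t=0,i=2
  ... -> .   bit 0 = 0  t=0,i=0
  bits 01100010 = 98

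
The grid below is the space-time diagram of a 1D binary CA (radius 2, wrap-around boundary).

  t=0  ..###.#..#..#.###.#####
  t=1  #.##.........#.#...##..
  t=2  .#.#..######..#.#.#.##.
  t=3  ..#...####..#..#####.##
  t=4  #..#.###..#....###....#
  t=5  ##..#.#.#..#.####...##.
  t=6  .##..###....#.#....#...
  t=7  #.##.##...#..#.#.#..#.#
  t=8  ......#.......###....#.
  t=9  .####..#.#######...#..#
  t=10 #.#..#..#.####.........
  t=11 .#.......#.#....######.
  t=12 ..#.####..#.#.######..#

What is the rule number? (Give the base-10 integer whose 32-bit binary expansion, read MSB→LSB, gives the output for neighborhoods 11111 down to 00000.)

2183191947

  [31] ##### => #  t=0,i=20
  [30] ####. => .  t=0,i=21
  [29] ###.# => .  t=0,i=4
  [28] ###.. => .  t=0,i=22
  [27] ##.## => .  t=0,i=17
  [26] ##.#. => .  t=0,i=5
  [25] ##..# => #  t=0,i=0
  [24] ##... => .  t=1,i=4
  [23] #.### => .  t=0,i=14
  [22] #.##. => .  t=1,i=2
  [21] #.#.# => #  t=2,i=16
  [20] #.#.. => .  t=0,i=6
  [19] #..## => .  t=0,i=1
  [18] #..#. => .  t=0,i=8
  [17] #...# => .  t=1,i=17
  [16] #.... => .  t=1,i=5
  [15] .#### => #  t=0,i=19
  [14] .###. => #  t=0,i=3
  [13] .##.# => .  t=5,i=21
  [12] .##.. => #  t=1,i=3
  [11] .#.## => #  t=0,i=13
  [10] .#.#. => #  t=1,i=14
  [9] .#..# => .  t=0,i=7
  [8] .#... => #  t=1,i=16
  [7] ..### => #  t=0,i=2
  [6] ..##. => .  t=1,i=19
  [5] ..#.# => .  t=0,i=12
  [4] ..#.. => .  t=0,i=9
  [3] ...## => #  t=1,i=18
  [2] ...#. => .  t=1,i=12
  [1] ....# => #  t=1,i=11
  [0] ..... => #  t=1,i=6
  bits 10000010001000001101110110001011 = 2183191947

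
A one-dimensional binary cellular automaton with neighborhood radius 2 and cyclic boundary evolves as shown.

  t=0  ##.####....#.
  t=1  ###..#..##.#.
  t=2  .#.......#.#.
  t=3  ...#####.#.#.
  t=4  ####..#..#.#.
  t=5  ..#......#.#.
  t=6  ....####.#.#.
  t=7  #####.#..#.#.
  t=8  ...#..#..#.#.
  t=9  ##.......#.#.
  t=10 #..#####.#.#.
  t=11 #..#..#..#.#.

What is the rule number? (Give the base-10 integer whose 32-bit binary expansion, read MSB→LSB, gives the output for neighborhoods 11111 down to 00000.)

  [31] ##### => .  t=3,i=5
  [30] ####. => #  t=0,i=5
  [29] ###.# => .  t=3,i=7
  [28] ###.. => .  t=0,i=6
  [27] ##.## => #  t=0,i=2
  [26] ##.#. => .  t=1,i=10
  [25] ##..# => .  t=1,i=3
  [24] ##... => .  t=0,i=7
  [23] #.### => .  t=0,i=3
  [22] #.##. => #  t=0,i=0
  [21] #.#.# => #  t=1,i=11
  [20] #.#.. => #  t=2,i=11
  [19] #..## => .  t=1,i=7
  [18] #..#. => .  t=1,i=4
  [17] #...# => .  t=5,i=0
  [16] #.... => #  t=0,i=8
  [15] .#### => .  t=0,i=4
  [14] .###. => #  t=1,i=1
  [13] .##.# => #  t=0,i=1
  [12] .##.. => .  t=9,i=1
  [11] .#.## => .  t=0,i=12
  [10] .#.#. => .  t=2,i=10
  [9] .#..# => .  t=1,i=6
  [8] .#... => .  t=2,i=2
  [7] ..### => #  t=3,i=3
  [6] ..##. => .  t=1,i=8
  [5] ..#.# => #  t=0,i=11
  [4] ..#.. => .  t=1,i=5
  [3] ...## => #  t=3,i=2
  [2] ...#. => .  t=0,i=10
  [1] ....# => #  t=0,i=9
  [0] ..... => #  t=2,i=4
  bits 01001000011100010110000010101011 = 1215389867

1215389867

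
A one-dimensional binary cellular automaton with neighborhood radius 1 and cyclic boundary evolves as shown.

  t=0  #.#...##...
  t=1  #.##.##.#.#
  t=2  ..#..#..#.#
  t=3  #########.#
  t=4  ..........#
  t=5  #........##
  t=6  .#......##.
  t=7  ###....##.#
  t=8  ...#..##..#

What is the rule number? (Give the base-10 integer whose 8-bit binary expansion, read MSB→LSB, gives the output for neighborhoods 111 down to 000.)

30

  nb ###: next=.  (t=3,i=0, bit7=0)
  nb ##.: next=.  (t=0,i=7, bit6=0)
  nb #.#: next=.  (t=0,i=1, bit5=0)
  nb #..: next=#  (t=0,i=3, bit4=1)
  nb .##: next=#  (t=0,i=6, bit3=1)
  nb .#.: next=#  (t=0,i=0, bit2=1)
  nb ..#: next=#  (t=0,i=5, bit1=1)
  nb ...: next=.  (t=0,i=4, bit0=0)
  bits 00011110 = 30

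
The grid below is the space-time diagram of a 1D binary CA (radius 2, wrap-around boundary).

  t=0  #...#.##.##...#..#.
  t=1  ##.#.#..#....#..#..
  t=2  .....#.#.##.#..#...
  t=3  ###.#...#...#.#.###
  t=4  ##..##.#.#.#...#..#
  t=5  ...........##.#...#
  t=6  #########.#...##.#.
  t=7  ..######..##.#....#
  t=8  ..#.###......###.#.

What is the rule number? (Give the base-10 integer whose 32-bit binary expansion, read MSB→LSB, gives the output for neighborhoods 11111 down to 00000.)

3356821901

  #####|#  b31=1 t=3,i=0
  ####.|#  b30=1 t=3,i=1
  ###.#|.  b29=0 t=3,i=2
  ###..|.  b28=0 t=4,i=1
  ##.##|#  b27=1 t=0,i=8
  ##.#.|.  b26=0 t=1,i=2
  ##..#|.  b25=0 t=4,i=2
  ##...|.  b24=0 t=0,i=11
  #.###|.  b23=0 t=3,i=16
  #.##.|.  b22=0 t=0,i=6
  #.#.#|.  b21=0 t=1,i=3
  #.#..|#  b20=1 t=0,i=0
  #..##|.  b19=0 t=1,i=18
  #..#.|#  b18=1 t=0,i=16
  #...#|.  b17=0 t=0,i=2
  #....|#  b16=1 t=1,i=10
  .####|.  b15=0 t=3,i=17
  .###.|.  b14=0 t=4,i=0
  .##.#|.  b13=0 t=0,i=7
  .##..|.  b12=0 t=0,i=10
  .#.##|#  b11=1 t=0,i=5
  .#.#.|.  b10=0 t=0,i=18
  .#..#|.  b9=0 t=0,i=15
  .#...|#  b8=1 t=0,i=1
  ..###|#  b7=1 t=4,i=18
  ..##.|.  b6=0 t=1,i=0
  ..#.#|.  b5=0 t=0,i=4
  ..#..|.  b4=0 t=0,i=14
  ...##|#  b3=1 t=5,i=10
  ...#.|#  b2=1 t=0,i=3
  ....#|.  b1=0 t=1,i=11
  .....|#  b0=1 t=2,i=0
  bits 11001000000101010000100110001101 = 3356821901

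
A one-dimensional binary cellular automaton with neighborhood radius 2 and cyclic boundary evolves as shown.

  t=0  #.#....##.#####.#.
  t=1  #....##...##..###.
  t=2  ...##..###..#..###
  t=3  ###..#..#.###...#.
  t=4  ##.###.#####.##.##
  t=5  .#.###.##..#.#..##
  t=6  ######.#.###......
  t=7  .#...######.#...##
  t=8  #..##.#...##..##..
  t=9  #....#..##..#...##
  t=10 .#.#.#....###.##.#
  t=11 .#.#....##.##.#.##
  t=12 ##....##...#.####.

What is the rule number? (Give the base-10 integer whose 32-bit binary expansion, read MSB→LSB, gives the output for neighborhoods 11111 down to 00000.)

669435962

  nb #####: next=.  (t=0,i=12, bit31=0)
  nb ####.: next=.  (t=0,i=13, bit30=0)
  nb ###.#: next=#  (t=0,i=14, bit29=1)
  nb ###..: next=.  (t=2,i=9, bit28=0)
  nb ##.##: next=.  (t=0,i=9, bit27=0)
  nb ##.#.: next=#  (t=0,i=15, bit26=1)
  nb ##..#: next=#  (t=1,i=12, bit25=1)
  nb ##...: next=#  (t=1,i=7, bit24=1)
  nb #.###: next=#  (t=0,i=10, bit23=1)
  nb #.##.: next=#  (t=4,i=13, bit22=1)
  nb #.#.#: next=#  (t=0,i=0, bit21=1)
  nb #.#..: next=.  (t=0,i=2, bit20=0)
  nb #..##: next=.  (t=1,i=13, bit19=0)
  nb #..#.: next=#  (t=2,i=11, bit18=1)
  nb #...#: next=#  (t=1,i=8, bit17=1)
  nb #....: next=.  (t=0,i=4, bit16=0)
  nb .####: next=#  (t=0,i=11, bit15=1)
  nb .###.: next=#  (t=1,i=15, bit14=1)
  nb .##.#: next=.  (t=0,i=8, bit13=0)
  nb .##..: next=.  (t=1,i=6, bit12=0)
  nb .#.##: next=#  (t=3,i=9, bit11=1)
  nb .#.#.: next=.  (t=0,i=1, bit10=0)
  nb .#..#: next=.  (t=2,i=13, bit9=0)
  nb .#...: next=.  (t=0,i=3, bit8=0)
  nb ..###: next=.  (t=1,i=14, bit7=0)
  nb ..##.: next=.  (t=0,i=7, bit6=0)
  nb ..#.#: next=#  (t=3,i=8, bit5=1)
  nb ..#..: next=#  (t=2,i=12, bit4=1)
  nb ...##: next=#  (t=0,i=6, bit3=1)
  nb ...#.: next=.  (t=3,i=15, bit2=0)
  nb ....#: next=#  (t=0,i=5, bit1=1)
  nb .....: next=.  (t=6,i=14, bit0=0)
  bits 00100111111001101100100000111010 = 669435962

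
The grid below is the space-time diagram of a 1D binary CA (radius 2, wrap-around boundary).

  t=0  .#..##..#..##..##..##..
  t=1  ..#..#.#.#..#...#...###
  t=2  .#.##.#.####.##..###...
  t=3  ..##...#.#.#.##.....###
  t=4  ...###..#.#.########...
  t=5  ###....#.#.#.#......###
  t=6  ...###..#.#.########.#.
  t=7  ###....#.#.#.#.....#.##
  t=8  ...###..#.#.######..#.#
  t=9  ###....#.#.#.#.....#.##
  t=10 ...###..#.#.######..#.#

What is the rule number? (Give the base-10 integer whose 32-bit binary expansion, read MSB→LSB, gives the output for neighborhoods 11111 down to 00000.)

559390475

  [31] ##### => .  t=4,i=14
  [30] ####. => .  t=2,i=10
  [29] ###.# => #  t=2,i=11
  [28] ###.. => .  t=1,i=22
  [27] ##.## => .  t=2,i=12
  [26] ##.#. => .  t=2,i=5
  [25] ##..# => .  t=0,i=6
  [24] ##... => #  t=0,i=21
  [23] #.### => .  t=2,i=8
  [22] #.##. => #  t=2,i=3
  [21] #.#.# => .  t=1,i=7
  [20] #.#.. => #  t=1,i=9
  [19] #..## => .  t=0,i=3
  [18] #..#. => #  t=0,i=7
  [17] #...# => #  t=0,i=22
  [16] #.... => #  t=2,i=21
  [15] .#### => #  t=2,i=9
  [14] .###. => .  t=1,i=21
  [13] .##.# => .  t=2,i=4
  [12] .##.. => #  t=0,i=5
  [11] .#.## => #  t=2,i=2
  [10] .#.#. => #  t=1,i=6
  [9] .#..# => #  t=0,i=2
  [8] .#... => #  t=1,i=13
  [7] ..### => .  t=1,i=20
  [6] ..##. => .  t=0,i=4
  [5] ..#.# => .  t=1,i=5
  [4] ..#.. => .  t=0,i=1
  [3] ...## => #  t=1,i=19
  [2] ...#. => .  t=0,i=0
  [1] ....# => #  t=2,i=22
  [0] ..... => #  t=3,i=17
  bits 00100001010101111001111100001011 = 559390475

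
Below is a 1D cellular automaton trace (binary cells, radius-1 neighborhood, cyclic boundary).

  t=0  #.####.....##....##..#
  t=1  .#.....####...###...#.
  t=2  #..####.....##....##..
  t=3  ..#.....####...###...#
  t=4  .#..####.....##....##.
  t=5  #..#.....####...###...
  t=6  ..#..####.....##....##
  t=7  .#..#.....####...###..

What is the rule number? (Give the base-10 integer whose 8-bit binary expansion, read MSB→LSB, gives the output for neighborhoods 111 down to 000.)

35

  ###|.  b7=0 t=0,i=3
  ##.|.  b6=0 t=0,i=0
  #.#|#  b5=1 t=0,i=1
  #..|.  b4=0 t=0,i=6
  .##|.  b3=0 t=0,i=2
  .#.|.  b2=0 t=1,i=1
  ..#|#  b1=1 t=0,i=10
  ...|#  b0=1 t=0,i=7
  bits 00100011 = 35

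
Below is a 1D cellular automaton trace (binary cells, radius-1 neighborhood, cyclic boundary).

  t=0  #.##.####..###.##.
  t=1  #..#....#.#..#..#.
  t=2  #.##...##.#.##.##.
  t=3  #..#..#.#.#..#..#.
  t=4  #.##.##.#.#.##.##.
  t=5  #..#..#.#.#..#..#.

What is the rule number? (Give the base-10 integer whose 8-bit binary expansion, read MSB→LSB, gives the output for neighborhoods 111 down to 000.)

70

  ### -> .   bit 7 = 0  t=0,i=6
  ##. -> #   bit 6 = 1  t=0,i=3
  #.# -> .   bit 5 = 0  t=0,i=1
  #.. -> .   bit 4 = 0  t=0,i=9
  .## -> .   bit 3 = 0  t=0,i=2
  .#. -> #   bit 2 = 1  t=0,i=0
  ..# -> #   bit 1 = 1  t=0,i=10
  ... -> .   bit 0 = 0  t=1,i=5
  bits 01000110 = 70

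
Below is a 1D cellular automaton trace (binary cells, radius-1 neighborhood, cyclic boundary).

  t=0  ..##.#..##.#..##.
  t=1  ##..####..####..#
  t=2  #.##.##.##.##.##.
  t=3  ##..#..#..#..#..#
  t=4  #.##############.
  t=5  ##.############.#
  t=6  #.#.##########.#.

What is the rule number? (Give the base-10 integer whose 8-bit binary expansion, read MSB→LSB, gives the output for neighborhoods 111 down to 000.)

  ###|#  b7=1 t=1,i=0
  ##.|.  b6=0 t=0,i=3
  #.#|#  b5=1 t=0,i=4
  #..|#  b4=1 t=0,i=6
  .##|.  b3=0 t=0,i=2
  .#.|#  b2=1 t=0,i=5
  ..#|#  b1=1 t=0,i=1
  ...|#  b0=1 t=0,i=0
  bits 10110111 = 183

183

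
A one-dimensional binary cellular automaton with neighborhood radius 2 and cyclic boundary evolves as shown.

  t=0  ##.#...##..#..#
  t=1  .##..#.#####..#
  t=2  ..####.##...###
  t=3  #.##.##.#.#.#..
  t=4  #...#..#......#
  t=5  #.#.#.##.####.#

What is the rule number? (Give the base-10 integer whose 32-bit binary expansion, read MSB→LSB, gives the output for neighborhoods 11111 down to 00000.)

780636403

  [31] ##### => .  t=1,i=9
  [30] ####. => .  t=1,i=10
  [29] ###.# => #  t=0,i=1
  [28] ###.. => .  t=1,i=11
  [27] ##.## => #  t=2,i=6
  [26] ##.#. => #  t=0,i=2
  [25] ##..# => #  t=0,i=9
  [24] ##... => .  t=2,i=9
  [23] #.### => #  t=1,i=7
  [22] #.##. => .  t=1,i=1
  [21] #.#.# => .  t=3,i=8
  [20] #.#.. => .  t=0,i=3
  [19] #..## => .  t=0,i=13
  [18] #..#. => #  t=0,i=10
  [17] #...# => #  t=0,i=5
  [16] #.... => #  t=4,i=9
  [15] .#### => #  t=1,i=8
  [14] .###. => .  t=0,i=0
  [13] .##.# => .  t=3,i=3
  [12] .##.. => #  t=0,i=8
  [11] .#.## => .  t=1,i=0
  [10] .#.#. => .  t=3,i=9
  [9] .#..# => .  t=0,i=12
  [8] .#... => .  t=0,i=4
  [7] ..### => #  t=0,i=14
  [6] ..##. => #  t=0,i=7
  [5] ..#.# => #  t=1,i=5
  [4] ..#.. => #  t=0,i=11
  [3] ...## => .  t=0,i=6
  [2] ...#. => .  t=4,i=3
  [1] ....# => #  t=4,i=12
  [0] ..... => #  t=4,i=10
  bits 00101110100001111001000011110011 = 780636403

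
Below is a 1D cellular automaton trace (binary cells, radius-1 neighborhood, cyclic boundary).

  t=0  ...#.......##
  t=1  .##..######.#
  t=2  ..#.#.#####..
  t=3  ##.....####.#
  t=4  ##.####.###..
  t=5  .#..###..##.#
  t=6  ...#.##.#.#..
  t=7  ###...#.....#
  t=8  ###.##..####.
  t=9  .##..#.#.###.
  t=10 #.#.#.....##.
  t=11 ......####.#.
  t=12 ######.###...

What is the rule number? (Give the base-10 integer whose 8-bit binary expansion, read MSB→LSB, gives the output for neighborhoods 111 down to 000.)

195

  ### -> #   bit 7 = 1  t=1,i=6
  ##. -> #   bit 6 = 1  t=0,i=12
  #.# -> .   bit 5 = 0  t=1,i=0
  #.. -> .   bit 4 = 0  t=0,i=0
  .## -> .   bit 3 = 0  t=0,i=11
  .#. -> .   bit 2 = 0  t=0,i=3
  ..# -> #   bit 1 = 1  t=0,i=2
  ... -> #   bit 0 = 1  t=0,i=1
  bits 11000011 = 195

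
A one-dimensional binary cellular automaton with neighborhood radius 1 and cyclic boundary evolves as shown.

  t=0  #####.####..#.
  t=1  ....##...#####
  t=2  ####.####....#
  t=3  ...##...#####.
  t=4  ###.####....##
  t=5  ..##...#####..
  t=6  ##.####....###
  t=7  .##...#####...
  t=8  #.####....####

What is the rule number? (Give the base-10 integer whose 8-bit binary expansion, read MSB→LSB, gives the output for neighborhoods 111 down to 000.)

  nb ###: next=.  (t=0,i=1, bit7=0)
  nb ##.: next=#  (t=0,i=4, bit6=1)
  nb #.#: next=#  (t=0,i=5, bit5=1)
  nb #..: next=#  (t=0,i=10, bit4=1)
  nb .##: next=.  (t=0,i=0, bit3=0)
  nb .#.: next=#  (t=0,i=12, bit2=1)
  nb ..#: next=#  (t=0,i=11, bit1=1)
  nb ...: next=#  (t=1,i=1, bit0=1)
  bits 01110111 = 119

119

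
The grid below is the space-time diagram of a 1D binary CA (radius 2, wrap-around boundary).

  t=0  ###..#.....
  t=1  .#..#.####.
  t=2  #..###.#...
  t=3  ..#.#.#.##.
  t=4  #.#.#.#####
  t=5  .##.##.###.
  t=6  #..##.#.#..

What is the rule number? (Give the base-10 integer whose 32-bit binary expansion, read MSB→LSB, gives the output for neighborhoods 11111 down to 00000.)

  nb #####: next=#  (t=4,i=8, bit31=1)
  nb ####.: next=.  (t=1,i=8, bit30=0)
  nb ###.#: next=.  (t=2,i=5, bit29=0)
  nb ###..: next=.  (t=0,i=2, bit28=0)
  nb ##.##: next=#  (t=5,i=3, bit27=1)
  nb ##.#.: next=#  (t=2,i=6, bit26=1)
  nb ##..#: next=.  (t=0,i=3, bit25=0)
  nb ##...: next=#  (t=3,i=10, bit24=1)
  nb #.###: next=.  (t=1,i=6, bit23=0)
  nb #.##.: next=#  (t=3,i=8, bit22=1)
  nb #.#.#: next=#  (t=3,i=4, bit21=1)
  nb #.#..: next=.  (t=2,i=7, bit20=0)
  nb #..##: next=#  (t=2,i=2, bit19=1)
  nb #..#.: next=#  (t=0,i=4, bit18=1)
  nb #...#: next=#  (t=2,i=9, bit17=1)
  nb #....: next=#  (t=0,i=7, bit16=1)
  nb .####: next=#  (t=1,i=7, bit15=1)
  nb .###.: next=#  (t=0,i=1, bit14=1)
  nb .##.#: next=.  (t=5,i=2, bit13=0)
  nb .##..: next=#  (t=3,i=9, bit12=1)
  nb .#.##: next=#  (t=1,i=5, bit11=1)
  nb .#.#.: next=.  (t=3,i=3, bit10=0)
  nb .#..#: next=.  (t=1,i=2, bit9=0)
  nb .#...: next=#  (t=0,i=6, bit8=1)
  nb ..###: next=.  (t=0,i=0, bit7=0)
  nb ..##.: next=.  (t=5,i=1, bit6=0)
  nb ..#.#: next=#  (t=1,i=4, bit5=1)
  nb ..#..: next=.  (t=0,i=5, bit4=0)
  nb ...##: next=.  (t=0,i=10, bit3=0)
  nb ...#.: next=.  (t=2,i=10, bit2=0)
  nb ....#: next=#  (t=0,i=9, bit1=1)
  nb .....: next=#  (t=0,i=8, bit0=1)
  bits 10001101011011111101100100100011 = 2372917539

2372917539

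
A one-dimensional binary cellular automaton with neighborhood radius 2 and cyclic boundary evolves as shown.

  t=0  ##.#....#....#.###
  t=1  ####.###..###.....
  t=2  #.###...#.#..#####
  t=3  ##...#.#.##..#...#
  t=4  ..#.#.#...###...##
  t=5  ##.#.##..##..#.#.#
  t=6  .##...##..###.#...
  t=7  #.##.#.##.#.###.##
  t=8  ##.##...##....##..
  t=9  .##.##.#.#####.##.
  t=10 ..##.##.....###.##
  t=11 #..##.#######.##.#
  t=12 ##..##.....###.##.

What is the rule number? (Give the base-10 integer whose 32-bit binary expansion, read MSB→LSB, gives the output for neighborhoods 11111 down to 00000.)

  nb #####: next=.  (t=0,i=17, bit31=0)
  nb ####.: next=#  (t=0,i=0, bit30=1)
  nb ###.#: next=#  (t=0,i=1, bit29=1)
  nb ###..: next=.  (t=1,i=7, bit28=0)
  nb ##.##: next=#  (t=1,i=4, bit27=1)
  nb ##.#.: next=#  (t=0,i=2, bit26=1)
  nb ##..#: next=#  (t=1,i=8, bit25=1)
  nb ##...: next=#  (t=1,i=13, bit24=1)
  nb #.###: next=.  (t=0,i=15, bit23=0)
  nb #.##.: next=.  (t=3,i=9, bit22=0)
  nb #.#.#: next=.  (t=3,i=7, bit21=0)
  nb #.#..: next=#  (t=0,i=3, bit20=1)
  nb #..##: next=.  (t=1,i=9, bit19=0)
  nb #..#.: next=#  (t=3,i=12, bit18=1)
  nb #...#: next=.  (t=2,i=6, bit17=0)
  nb #....: next=#  (t=0,i=5, bit16=1)
  nb .####: next=.  (t=0,i=16, bit15=0)
  nb .###.: next=.  (t=1,i=6, bit14=0)
  nb .##.#: next=#  (t=7,i=3, bit13=1)
  nb .##..: next=#  (t=3,i=10, bit12=1)
  nb .#.##: next=.  (t=0,i=14, bit11=0)
  nb .#.#.: next=#  (t=2,i=9, bit10=1)
  nb .#..#: next=.  (t=2,i=11, bit9=0)
  nb .#...: next=.  (t=0,i=4, bit8=0)
  nb ..###: next=#  (t=1,i=0, bit7=1)
  nb ..##.: next=.  (t=4,i=16, bit6=0)
  nb ..#.#: next=.  (t=0,i=13, bit5=0)
  nb ..#..: next=.  (t=0,i=8, bit4=0)
  nb ...##: next=#  (t=1,i=17, bit3=1)
  nb ...#.: next=#  (t=0,i=7, bit2=1)
  nb ....#: next=#  (t=0,i=6, bit1=1)
  nb .....: next=#  (t=1,i=15, bit0=1)
  bits 01101111000101010011010010001111 = 1863660687

1863660687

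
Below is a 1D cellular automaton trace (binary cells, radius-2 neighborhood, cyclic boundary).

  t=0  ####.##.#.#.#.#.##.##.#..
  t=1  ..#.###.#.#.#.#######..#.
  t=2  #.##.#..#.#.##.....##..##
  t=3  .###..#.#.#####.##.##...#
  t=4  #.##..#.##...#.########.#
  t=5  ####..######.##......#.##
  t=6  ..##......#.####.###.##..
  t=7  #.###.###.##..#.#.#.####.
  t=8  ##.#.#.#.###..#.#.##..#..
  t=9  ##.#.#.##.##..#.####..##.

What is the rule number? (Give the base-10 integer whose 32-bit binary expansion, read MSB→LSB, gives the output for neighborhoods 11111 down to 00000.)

1499626355

  [31] ##### => .  t=1,i=16
  [30] ####. => #  t=0,i=2
  [29] ###.# => .  t=0,i=3
  [28] ###.. => #  t=1,i=20
  [27] ##.## => #  t=0,i=4
  [26] ##.#. => .  t=0,i=7
  [25] ##..# => .  t=1,i=21
  [24] ##... => #  t=2,i=14
  [23] #.### => .  t=1,i=4
  [22] #.##. => #  t=0,i=5
  [21] #.#.# => #  t=0,i=8
  [20] #.#.. => .  t=0,i=22
  [19] #..## => .  t=0,i=24
  [18] #..#. => .  t=1,i=22
  [17] #...# => #  t=1,i=0
  [16] #.... => .  t=2,i=15
  [15] .#### => .  t=0,i=1
  [14] .###. => #  t=1,i=5
  [13] .##.# => #  t=0,i=6
  [12] .##.. => #  t=2,i=13
  [11] .#.## => #  t=0,i=15
  [10] .#.#. => .  t=0,i=9
  [9] .#..# => #  t=0,i=23
  [8] .#... => #  t=1,i=24
  [7] ..### => .  t=0,i=0
  [6] ..##. => #  t=2,i=19
  [5] ..#.# => #  t=1,i=2
  [4] ..#.. => #  t=1,i=23
  [3] ...## => .  t=2,i=18
  [2] ...#. => .  t=1,i=1
  [1] ....# => #  t=2,i=17
  [0] ..... => #  t=2,i=16
  bits 01011001011000100111101101110011 = 1499626355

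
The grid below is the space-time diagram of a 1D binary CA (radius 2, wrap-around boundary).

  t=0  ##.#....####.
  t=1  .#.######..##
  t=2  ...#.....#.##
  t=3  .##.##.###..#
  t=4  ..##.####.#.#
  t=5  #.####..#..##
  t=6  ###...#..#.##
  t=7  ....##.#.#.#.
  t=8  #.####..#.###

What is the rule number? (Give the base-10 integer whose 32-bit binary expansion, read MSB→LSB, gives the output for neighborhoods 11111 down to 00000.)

  [31] ##### => .  t=1,i=5
  [30] ####. => .  t=0,i=10
  [29] ###.# => #  t=0,i=11
  [28] ###.. => .  t=1,i=8
  [27] ##.## => #  t=0,i=12
  [26] ##.#. => .  t=0,i=2
  [25] ##..# => #  t=1,i=9
  [24] ##... => .  t=2,i=0
  [23] #.### => #  t=1,i=3
  [22] #.##. => .  t=0,i=0
  [21] #.#.# => .  t=1,i=1
  [20] #.#.. => #  t=0,i=3
  [19] #..## => .  t=1,i=10
  [18] #..#. => .  t=3,i=11
  [17] #...# => #  t=2,i=1
  [16] #.... => #  t=0,i=5
  [15] .#### => .  t=0,i=9
  [14] .###. => #  t=3,i=8
  [13] .##.# => #  t=0,i=1
  [12] .##.. => #  t=2,i=12
  [11] .#.## => .  t=1,i=2
  [10] .#.#. => #  t=4,i=11
  [9] .#..# => #  t=4,i=0
  [8] .#... => #  t=0,i=4
  [7] ..### => #  t=0,i=8
  [6] ..##. => #  t=1,i=11
  [5] ..#.# => #  t=2,i=9
  [4] ..#.. => .  t=2,i=3
  [3] ...## => #  t=0,i=7
  [2] ...#. => #  t=2,i=2
  [1] ....# => #  t=0,i=6
  [0] ..... => .  t=2,i=6
  bits 00101010100100110111011111101110 = 714307566

714307566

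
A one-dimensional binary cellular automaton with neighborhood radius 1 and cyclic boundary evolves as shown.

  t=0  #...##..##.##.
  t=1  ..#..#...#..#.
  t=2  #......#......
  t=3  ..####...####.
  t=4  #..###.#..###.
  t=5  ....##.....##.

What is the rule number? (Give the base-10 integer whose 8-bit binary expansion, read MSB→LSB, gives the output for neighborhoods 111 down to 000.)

  [7] ### => #  t=3,i=3
  [6] ##. => #  t=0,i=5
  [5] #.# => .  t=0,i=10
  [4] #.. => .  t=0,i=1
  [3] .## => .  t=0,i=4
  [2] .#. => .  t=0,i=0
  [1] ..# => .  t=0,i=3
  [0] ... => #  t=0,i=2
  bits 11000001 = 193

193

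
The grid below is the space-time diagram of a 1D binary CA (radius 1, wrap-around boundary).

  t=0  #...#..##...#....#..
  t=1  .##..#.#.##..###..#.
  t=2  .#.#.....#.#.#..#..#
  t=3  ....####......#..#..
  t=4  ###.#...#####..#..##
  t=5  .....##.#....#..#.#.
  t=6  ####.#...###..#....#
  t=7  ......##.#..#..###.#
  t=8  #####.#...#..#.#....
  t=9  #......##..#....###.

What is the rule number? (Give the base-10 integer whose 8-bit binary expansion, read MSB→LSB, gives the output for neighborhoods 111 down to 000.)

25

  [7] ### => .  t=1,i=14
  [6] ##. => .  t=0,i=8
  [5] #.# => .  t=1,i=6
  [4] #.. => #  t=0,i=1
  [3] .## => #  t=0,i=7
  [2] .#. => .  t=0,i=0
  [1] ..# => .  t=0,i=3
  [0] ... => #  t=0,i=2
  bits 00011001 = 25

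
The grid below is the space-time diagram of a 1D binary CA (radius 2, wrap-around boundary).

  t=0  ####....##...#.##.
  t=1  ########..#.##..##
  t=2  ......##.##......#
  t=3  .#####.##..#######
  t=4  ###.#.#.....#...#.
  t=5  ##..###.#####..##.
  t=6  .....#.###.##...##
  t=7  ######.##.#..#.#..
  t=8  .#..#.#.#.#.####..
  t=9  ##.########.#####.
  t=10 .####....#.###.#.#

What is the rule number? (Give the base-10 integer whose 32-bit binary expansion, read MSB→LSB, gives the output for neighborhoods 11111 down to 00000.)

  nb #####: next=.  (t=1,i=0, bit31=0)
  nb ####.: next=#  (t=0,i=2, bit30=1)
  nb ###.#: next=.  (t=3,i=5, bit29=0)
  nb ###..: next=#  (t=0,i=3, bit28=1)
  nb ##.##: next=#  (t=0,i=17, bit27=1)
  nb ##.#.: next=.  (t=4,i=3, bit26=0)
  nb ##..#: next=.  (t=1,i=8, bit25=0)
  nb ##...: next=#  (t=0,i=4, bit24=1)
  nb #.###: next=#  (t=0,i=0, bit23=1)
  nb #.##.: next=.  (t=0,i=15, bit22=0)
  nb #.#.#: next=#  (t=4,i=4, bit21=1)
  nb #.#..: next=#  (t=4,i=6, bit20=1)
  nb #..##: next=.  (t=1,i=15, bit19=0)
  nb #..#.: next=#  (t=1,i=9, bit18=1)
  nb #...#: next=.  (t=0,i=11, bit17=0)
  nb #....: next=#  (t=0,i=5, bit16=1)
  nb .####: next=#  (t=0,i=1, bit15=1)
  nb .###.: next=#  (t=4,i=1, bit14=1)
  nb .##.#: next=#  (t=0,i=16, bit13=1)
  nb .##..: next=.  (t=0,i=9, bit12=0)
  nb .#.##: next=.  (t=0,i=14, bit11=0)
  nb .#.#.: next=#  (t=4,i=5, bit10=1)
  nb .#..#: next=.  (t=7,i=11, bit9=0)
  nb .#...: next=.  (t=2,i=0, bit8=0)
  nb ..###: next=.  (t=1,i=16, bit7=0)
  nb ..##.: next=.  (t=0,i=8, bit6=0)
  nb ..#.#: next=#  (t=0,i=13, bit5=1)
  nb ..#..: next=#  (t=2,i=17, bit4=1)
  nb ...##: next=#  (t=0,i=7, bit3=1)
  nb ...#.: next=#  (t=0,i=12, bit2=1)
  nb ....#: next=#  (t=0,i=6, bit1=1)
  nb .....: next=#  (t=2,i=2, bit0=1)
  bits 01011001101101011110010000111111 = 1505092671

1505092671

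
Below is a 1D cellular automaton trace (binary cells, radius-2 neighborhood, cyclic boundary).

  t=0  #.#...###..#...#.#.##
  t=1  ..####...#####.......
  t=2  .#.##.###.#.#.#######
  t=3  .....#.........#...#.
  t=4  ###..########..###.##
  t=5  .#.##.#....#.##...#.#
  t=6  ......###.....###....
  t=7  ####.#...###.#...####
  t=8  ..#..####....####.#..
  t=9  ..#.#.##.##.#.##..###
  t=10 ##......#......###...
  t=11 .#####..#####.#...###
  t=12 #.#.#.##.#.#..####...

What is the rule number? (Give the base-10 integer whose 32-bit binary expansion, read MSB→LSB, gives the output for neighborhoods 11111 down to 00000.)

1260359961

  ##### -> .   bit 31 = 0  t=1,i=11
  ####. -> #   bit 30 = 1  t=1,i=4
  ###.# -> .   bit 29 = 0  t=0,i=0
  ###.. -> .   bit 28 = 0  t=0,i=8
  ##.## -> #   bit 27 = 1  t=2,i=5
  ##.#. -> .   bit 26 = 0  t=0,i=1
  ##..# -> #   bit 25 = 1  t=0,i=9
  ##... -> #   bit 24 = 1  t=1,i=6
  #.### -> .   bit 23 = 0  t=0,i=19
  #.##. -> .   bit 22 = 0  t=2,i=3
  #.#.# -> .   bit 21 = 0  t=0,i=17
  #.#.. -> #   bit 20 = 1  t=0,i=2
  #..## -> #   bit 19 = 1  t=4,i=4
  #..#. -> #   bit 18 = 1  t=0,i=10
  #...# -> #   bit 17 = 1  t=0,i=4
  #.... -> #   bit 16 = 1  t=1,i=15
  .#### -> #   bit 15 = 1  t=1,i=3
  .###. -> .   bit 14 = 0  t=0,i=7
  .##.# -> .   bit 13 = 0  t=2,i=4
  .##.. -> #   bit 12 = 1  t=5,i=14
  .#.## -> .   bit 11 = 0  t=0,i=18
  .#.#. -> .   bit 10 = 0  t=0,i=16
  .#..# -> .   bit 9 = 0  t=8,i=3
  .#... -> #   bit 8 = 1  t=0,i=3
  ..### -> .   bit 7 = 0  t=0,i=6
  ..##. -> .   bit 6 = 0  t=10,i=0
  ..#.# -> .   bit 5 = 0  t=0,i=15
  ..#.. -> #   bit 4 = 1  t=0,i=11
  ...## -> #   bit 3 = 1  t=0,i=5
  ...#. -> .   bit 2 = 0  t=0,i=14
  ....# -> .   bit 1 = 0  t=1,i=0
  ..... -> #   bit 0 = 1  t=1,i=16
  bits 01001011000111111001000100011001 = 1260359961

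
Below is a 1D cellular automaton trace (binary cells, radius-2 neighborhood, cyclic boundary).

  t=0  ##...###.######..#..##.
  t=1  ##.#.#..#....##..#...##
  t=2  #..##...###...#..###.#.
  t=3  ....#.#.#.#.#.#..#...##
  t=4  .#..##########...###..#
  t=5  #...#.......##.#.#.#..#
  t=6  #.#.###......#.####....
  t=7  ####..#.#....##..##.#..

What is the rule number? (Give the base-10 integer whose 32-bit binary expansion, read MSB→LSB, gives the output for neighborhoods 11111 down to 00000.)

1482898864

  #####|.  b31=0 t=0,i=11
  ####.|#  b30=1 t=0,i=13
  ###.#|.  b29=0 t=0,i=7
  ###..|#  b28=1 t=0,i=14
  ##.##|#  b27=1 t=0,i=8
  ##.#.|.  b26=0 t=1,i=2
  ##..#|.  b25=0 t=0,i=15
  ##...|.  b24=0 t=0,i=2
  #.###|.  b23=0 t=0,i=9
  #.##.|#  b22=1 t=0,i=0
  #.#.#|#  b21=1 t=1,i=3
  #.#..|.  b20=0 t=1,i=5
  #..##|.  b19=0 t=0,i=19
  #..#.|.  b18=0 t=0,i=16
  #...#|#  b17=1 t=0,i=3
  #....|#  b16=1 t=1,i=10
  .####|.  b15=0 t=0,i=10
  .###.|.  b14=0 t=0,i=6
  .##.#|#  b13=1 t=0,i=21
  .##..|#  b12=1 t=0,i=1
  .#.##|#  b11=1 t=6,i=3
  .#.#.|#  b10=1 t=1,i=4
  .#..#|.  b9=0 t=0,i=18
  .#...|#  b8=1 t=1,i=9
  ..###|#  b7=1 t=0,i=5
  ..##.|.  b6=0 t=0,i=20
  ..#.#|#  b5=1 t=3,i=4
  ..#..|#  b4=1 t=0,i=17
  ...##|.  b3=0 t=0,i=4
  ...#.|.  b2=0 t=2,i=13
  ....#|.  b1=0 t=1,i=11
  .....|.  b0=0 t=5,i=7
  bits 01011000011000110011110110110000 = 1482898864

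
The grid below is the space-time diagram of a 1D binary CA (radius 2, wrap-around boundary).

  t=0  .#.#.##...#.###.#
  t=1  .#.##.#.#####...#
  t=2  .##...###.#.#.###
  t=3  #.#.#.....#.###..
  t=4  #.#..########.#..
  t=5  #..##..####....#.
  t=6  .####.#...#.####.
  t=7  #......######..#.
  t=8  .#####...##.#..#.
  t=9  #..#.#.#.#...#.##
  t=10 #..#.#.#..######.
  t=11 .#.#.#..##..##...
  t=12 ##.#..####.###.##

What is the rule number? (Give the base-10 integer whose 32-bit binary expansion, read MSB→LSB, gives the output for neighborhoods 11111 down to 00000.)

  nb #####: next=#  (t=1,i=10, bit31=1)
  nb ####.: next=.  (t=1,i=11, bit30=0)
  nb ###.#: next=.  (t=0,i=14, bit29=0)
  nb ###..: next=#  (t=1,i=12, bit28=1)
  nb ##.##: next=#  (t=2,i=0, bit27=1)
  nb ##.#.: next=.  (t=0,i=15, bit26=0)
  nb ##..#: next=.  (t=3,i=15, bit25=0)
  nb ##...: next=.  (t=0,i=7, bit24=0)
  nb #.###: next=#  (t=0,i=12, bit23=1)
  nb #.##.: next=.  (t=0,i=5, bit22=0)
  nb #.#.#: next=#  (t=0,i=1, bit21=1)
  nb #.#..: next=.  (t=3,i=4, bit20=0)
  nb #..##: next=#  (t=4,i=4, bit19=1)
  nb #..#.: next=.  (t=3,i=16, bit18=0)
  nb #...#: next=#  (t=0,i=8, bit17=1)
  nb #....: next=#  (t=3,i=6, bit16=1)
  nb .####: next=.  (t=1,i=9, bit15=0)
  nb .###.: next=.  (t=0,i=13, bit14=0)
  nb .##.#: next=.  (t=1,i=4, bit13=0)
  nb .##..: next=#  (t=0,i=6, bit12=1)
  nb .#.##: next=#  (t=0,i=4, bit11=1)
  nb .#.#.: next=.  (t=0,i=0, bit10=0)
  nb .#..#: next=#  (t=4,i=3, bit9=1)
  nb .#...: next=#  (t=3,i=5, bit8=1)
  nb ..###: next=.  (t=2,i=6, bit7=0)
  nb ..##.: next=#  (t=5,i=3, bit6=1)
  nb ..#.#: next=#  (t=0,i=10, bit5=1)
  nb ..#..: next=#  (t=8,i=15, bit4=1)
  nb ...##: next=.  (t=2,i=5, bit3=0)
  nb ...#.: next=#  (t=0,i=9, bit2=1)
  nb ....#: next=#  (t=3,i=8, bit1=1)
  nb .....: next=#  (t=3,i=7, bit0=1)
  bits 10011000101010110001101101110111 = 2561350519

2561350519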